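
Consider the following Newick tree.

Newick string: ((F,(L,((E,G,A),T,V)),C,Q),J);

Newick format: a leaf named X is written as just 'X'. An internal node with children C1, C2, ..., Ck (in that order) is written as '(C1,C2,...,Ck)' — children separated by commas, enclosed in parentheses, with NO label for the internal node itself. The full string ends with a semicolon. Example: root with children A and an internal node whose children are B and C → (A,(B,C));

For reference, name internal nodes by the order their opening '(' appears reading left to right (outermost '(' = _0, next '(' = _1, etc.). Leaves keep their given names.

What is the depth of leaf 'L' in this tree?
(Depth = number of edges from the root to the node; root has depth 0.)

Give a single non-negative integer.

Newick: ((F,(L,((E,G,A),T,V)),C,Q),J);
Naming internals by '(' encounter order: outermost '(' = _0, next = _1, ...
Query node: L
Path from root: _0 -> _1 -> _2 -> L
Depth of L: 3 (number of edges from root)

Answer: 3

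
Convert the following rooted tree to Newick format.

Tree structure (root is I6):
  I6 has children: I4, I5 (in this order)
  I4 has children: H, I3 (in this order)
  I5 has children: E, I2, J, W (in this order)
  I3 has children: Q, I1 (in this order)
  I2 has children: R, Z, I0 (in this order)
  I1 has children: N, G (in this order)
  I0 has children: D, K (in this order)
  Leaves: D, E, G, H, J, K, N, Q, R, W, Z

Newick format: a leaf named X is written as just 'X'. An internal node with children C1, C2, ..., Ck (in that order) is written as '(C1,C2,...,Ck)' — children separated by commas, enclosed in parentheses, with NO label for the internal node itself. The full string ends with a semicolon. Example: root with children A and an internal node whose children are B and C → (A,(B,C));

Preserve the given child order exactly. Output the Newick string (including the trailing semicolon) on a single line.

internal I6 with children ['I4', 'I5']
  internal I4 with children ['H', 'I3']
    leaf 'H' → 'H'
    internal I3 with children ['Q', 'I1']
      leaf 'Q' → 'Q'
      internal I1 with children ['N', 'G']
        leaf 'N' → 'N'
        leaf 'G' → 'G'
      → '(N,G)'
    → '(Q,(N,G))'
  → '(H,(Q,(N,G)))'
  internal I5 with children ['E', 'I2', 'J', 'W']
    leaf 'E' → 'E'
    internal I2 with children ['R', 'Z', 'I0']
      leaf 'R' → 'R'
      leaf 'Z' → 'Z'
      internal I0 with children ['D', 'K']
        leaf 'D' → 'D'
        leaf 'K' → 'K'
      → '(D,K)'
    → '(R,Z,(D,K))'
    leaf 'J' → 'J'
    leaf 'W' → 'W'
  → '(E,(R,Z,(D,K)),J,W)'
→ '((H,(Q,(N,G))),(E,(R,Z,(D,K)),J,W))'
Final: ((H,(Q,(N,G))),(E,(R,Z,(D,K)),J,W));

Answer: ((H,(Q,(N,G))),(E,(R,Z,(D,K)),J,W));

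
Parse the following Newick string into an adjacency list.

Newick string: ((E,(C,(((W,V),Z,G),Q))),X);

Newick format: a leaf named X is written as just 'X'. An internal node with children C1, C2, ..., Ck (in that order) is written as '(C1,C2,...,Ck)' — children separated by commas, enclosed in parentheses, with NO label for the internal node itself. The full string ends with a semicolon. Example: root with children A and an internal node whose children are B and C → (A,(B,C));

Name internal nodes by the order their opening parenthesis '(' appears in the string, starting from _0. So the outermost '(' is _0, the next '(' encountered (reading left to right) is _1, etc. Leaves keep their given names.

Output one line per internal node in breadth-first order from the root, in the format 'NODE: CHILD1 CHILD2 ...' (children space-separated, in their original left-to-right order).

Answer: _0: _1 X
_1: E _2
_2: C _3
_3: _4 Q
_4: _5 Z G
_5: W V

Derivation:
Input: ((E,(C,(((W,V),Z,G),Q))),X);
Scanning left-to-right, naming '(' by encounter order:
  pos 0: '(' -> open internal node _0 (depth 1)
  pos 1: '(' -> open internal node _1 (depth 2)
  pos 4: '(' -> open internal node _2 (depth 3)
  pos 7: '(' -> open internal node _3 (depth 4)
  pos 8: '(' -> open internal node _4 (depth 5)
  pos 9: '(' -> open internal node _5 (depth 6)
  pos 13: ')' -> close internal node _5 (now at depth 5)
  pos 18: ')' -> close internal node _4 (now at depth 4)
  pos 21: ')' -> close internal node _3 (now at depth 3)
  pos 22: ')' -> close internal node _2 (now at depth 2)
  pos 23: ')' -> close internal node _1 (now at depth 1)
  pos 26: ')' -> close internal node _0 (now at depth 0)
Total internal nodes: 6
BFS adjacency from root:
  _0: _1 X
  _1: E _2
  _2: C _3
  _3: _4 Q
  _4: _5 Z G
  _5: W V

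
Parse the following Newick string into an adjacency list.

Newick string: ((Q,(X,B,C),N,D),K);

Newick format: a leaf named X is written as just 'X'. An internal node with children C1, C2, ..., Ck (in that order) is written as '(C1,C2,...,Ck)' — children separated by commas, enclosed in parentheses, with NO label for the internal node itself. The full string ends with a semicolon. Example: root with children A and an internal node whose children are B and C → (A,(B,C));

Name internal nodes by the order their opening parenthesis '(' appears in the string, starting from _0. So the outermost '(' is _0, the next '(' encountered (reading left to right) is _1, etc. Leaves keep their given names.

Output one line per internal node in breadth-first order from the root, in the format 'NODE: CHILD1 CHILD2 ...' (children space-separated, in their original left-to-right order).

Input: ((Q,(X,B,C),N,D),K);
Scanning left-to-right, naming '(' by encounter order:
  pos 0: '(' -> open internal node _0 (depth 1)
  pos 1: '(' -> open internal node _1 (depth 2)
  pos 4: '(' -> open internal node _2 (depth 3)
  pos 10: ')' -> close internal node _2 (now at depth 2)
  pos 15: ')' -> close internal node _1 (now at depth 1)
  pos 18: ')' -> close internal node _0 (now at depth 0)
Total internal nodes: 3
BFS adjacency from root:
  _0: _1 K
  _1: Q _2 N D
  _2: X B C

Answer: _0: _1 K
_1: Q _2 N D
_2: X B C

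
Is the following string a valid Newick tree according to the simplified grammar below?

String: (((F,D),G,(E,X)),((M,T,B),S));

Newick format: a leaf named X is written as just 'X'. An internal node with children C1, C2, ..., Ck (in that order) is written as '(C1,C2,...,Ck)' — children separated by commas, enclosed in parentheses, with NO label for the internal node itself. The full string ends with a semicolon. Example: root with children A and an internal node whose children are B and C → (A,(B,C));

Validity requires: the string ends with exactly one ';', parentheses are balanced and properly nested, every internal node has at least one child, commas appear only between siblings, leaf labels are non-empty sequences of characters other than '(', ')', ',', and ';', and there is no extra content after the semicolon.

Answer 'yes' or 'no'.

Answer: yes

Derivation:
Input: (((F,D),G,(E,X)),((M,T,B),S));
Paren balance: 6 '(' vs 6 ')' OK
Ends with single ';': True
Full parse: OK
Valid: True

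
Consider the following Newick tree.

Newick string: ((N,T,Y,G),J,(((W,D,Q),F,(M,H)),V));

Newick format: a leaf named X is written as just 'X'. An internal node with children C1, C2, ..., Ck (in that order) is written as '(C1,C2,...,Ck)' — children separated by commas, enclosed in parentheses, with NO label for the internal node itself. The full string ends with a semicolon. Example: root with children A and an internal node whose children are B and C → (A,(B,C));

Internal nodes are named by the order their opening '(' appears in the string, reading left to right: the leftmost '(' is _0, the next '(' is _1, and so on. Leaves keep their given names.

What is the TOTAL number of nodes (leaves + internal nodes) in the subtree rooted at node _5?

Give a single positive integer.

Answer: 3

Derivation:
Newick: ((N,T,Y,G),J,(((W,D,Q),F,(M,H)),V));
Locate _5: it is the '(' at position 25 (the 6th '(' reading left to right).
Query: subtree rooted at _5
_5: subtree_size = 1 + 2
  M: subtree_size = 1 + 0
  H: subtree_size = 1 + 0
Total subtree size of _5: 3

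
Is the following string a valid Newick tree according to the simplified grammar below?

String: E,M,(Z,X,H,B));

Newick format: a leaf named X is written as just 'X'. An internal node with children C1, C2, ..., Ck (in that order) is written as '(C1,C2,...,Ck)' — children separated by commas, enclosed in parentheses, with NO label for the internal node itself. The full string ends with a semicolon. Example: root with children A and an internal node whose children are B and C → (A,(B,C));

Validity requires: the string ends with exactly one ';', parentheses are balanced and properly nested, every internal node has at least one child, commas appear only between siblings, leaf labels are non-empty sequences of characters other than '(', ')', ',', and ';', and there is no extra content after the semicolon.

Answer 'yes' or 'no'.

Answer: no

Derivation:
Input: E,M,(Z,X,H,B));
Paren balance: 1 '(' vs 2 ')' MISMATCH
Ends with single ';': True
Full parse: FAILS (extra content after tree at pos 1)
Valid: False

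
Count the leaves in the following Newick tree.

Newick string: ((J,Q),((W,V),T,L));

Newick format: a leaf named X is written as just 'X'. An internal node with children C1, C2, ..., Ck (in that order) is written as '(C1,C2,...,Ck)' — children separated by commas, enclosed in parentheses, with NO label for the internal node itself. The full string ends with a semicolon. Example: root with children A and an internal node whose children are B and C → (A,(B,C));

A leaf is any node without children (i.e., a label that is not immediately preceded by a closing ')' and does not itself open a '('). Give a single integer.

Answer: 6

Derivation:
Newick: ((J,Q),((W,V),T,L));
Scan left-to-right; a leaf is any maximal label run not followed by '(':
  pos 2: leaf 'J' → count = 1
  pos 4: leaf 'Q' → count = 2
  pos 9: leaf 'W' → count = 3
  pos 11: leaf 'V' → count = 4
  pos 14: leaf 'T' → count = 5
  pos 16: leaf 'L' → count = 6
Total leaves: 6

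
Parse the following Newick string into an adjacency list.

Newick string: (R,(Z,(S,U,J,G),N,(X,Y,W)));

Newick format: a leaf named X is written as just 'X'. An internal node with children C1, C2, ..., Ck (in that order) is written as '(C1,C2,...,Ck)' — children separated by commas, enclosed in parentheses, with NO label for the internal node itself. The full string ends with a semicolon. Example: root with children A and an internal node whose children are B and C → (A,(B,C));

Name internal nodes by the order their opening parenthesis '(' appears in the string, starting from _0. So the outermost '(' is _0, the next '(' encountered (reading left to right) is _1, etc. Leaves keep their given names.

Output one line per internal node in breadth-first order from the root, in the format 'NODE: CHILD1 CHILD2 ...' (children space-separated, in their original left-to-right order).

Input: (R,(Z,(S,U,J,G),N,(X,Y,W)));
Scanning left-to-right, naming '(' by encounter order:
  pos 0: '(' -> open internal node _0 (depth 1)
  pos 3: '(' -> open internal node _1 (depth 2)
  pos 6: '(' -> open internal node _2 (depth 3)
  pos 14: ')' -> close internal node _2 (now at depth 2)
  pos 18: '(' -> open internal node _3 (depth 3)
  pos 24: ')' -> close internal node _3 (now at depth 2)
  pos 25: ')' -> close internal node _1 (now at depth 1)
  pos 26: ')' -> close internal node _0 (now at depth 0)
Total internal nodes: 4
BFS adjacency from root:
  _0: R _1
  _1: Z _2 N _3
  _2: S U J G
  _3: X Y W

Answer: _0: R _1
_1: Z _2 N _3
_2: S U J G
_3: X Y W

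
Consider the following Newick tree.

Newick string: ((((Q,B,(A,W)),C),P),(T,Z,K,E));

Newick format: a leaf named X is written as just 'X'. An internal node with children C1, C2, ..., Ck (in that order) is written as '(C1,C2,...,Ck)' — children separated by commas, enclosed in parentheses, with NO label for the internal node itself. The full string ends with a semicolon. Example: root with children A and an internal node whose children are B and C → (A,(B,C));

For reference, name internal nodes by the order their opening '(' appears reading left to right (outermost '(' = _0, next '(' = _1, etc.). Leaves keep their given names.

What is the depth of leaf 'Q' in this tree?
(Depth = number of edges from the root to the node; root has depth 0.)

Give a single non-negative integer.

Answer: 4

Derivation:
Newick: ((((Q,B,(A,W)),C),P),(T,Z,K,E));
Naming internals by '(' encounter order: outermost '(' = _0, next = _1, ...
Query node: Q
Path from root: _0 -> _1 -> _2 -> _3 -> Q
Depth of Q: 4 (number of edges from root)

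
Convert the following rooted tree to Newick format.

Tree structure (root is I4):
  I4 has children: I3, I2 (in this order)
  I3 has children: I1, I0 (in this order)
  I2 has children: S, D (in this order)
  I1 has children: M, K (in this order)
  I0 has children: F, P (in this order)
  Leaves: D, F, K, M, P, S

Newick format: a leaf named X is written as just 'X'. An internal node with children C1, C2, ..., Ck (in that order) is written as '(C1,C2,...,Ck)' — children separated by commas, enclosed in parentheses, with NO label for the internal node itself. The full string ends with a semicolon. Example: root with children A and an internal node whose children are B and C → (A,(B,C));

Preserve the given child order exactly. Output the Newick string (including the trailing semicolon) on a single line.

internal I4 with children ['I3', 'I2']
  internal I3 with children ['I1', 'I0']
    internal I1 with children ['M', 'K']
      leaf 'M' → 'M'
      leaf 'K' → 'K'
    → '(M,K)'
    internal I0 with children ['F', 'P']
      leaf 'F' → 'F'
      leaf 'P' → 'P'
    → '(F,P)'
  → '((M,K),(F,P))'
  internal I2 with children ['S', 'D']
    leaf 'S' → 'S'
    leaf 'D' → 'D'
  → '(S,D)'
→ '(((M,K),(F,P)),(S,D))'
Final: (((M,K),(F,P)),(S,D));

Answer: (((M,K),(F,P)),(S,D));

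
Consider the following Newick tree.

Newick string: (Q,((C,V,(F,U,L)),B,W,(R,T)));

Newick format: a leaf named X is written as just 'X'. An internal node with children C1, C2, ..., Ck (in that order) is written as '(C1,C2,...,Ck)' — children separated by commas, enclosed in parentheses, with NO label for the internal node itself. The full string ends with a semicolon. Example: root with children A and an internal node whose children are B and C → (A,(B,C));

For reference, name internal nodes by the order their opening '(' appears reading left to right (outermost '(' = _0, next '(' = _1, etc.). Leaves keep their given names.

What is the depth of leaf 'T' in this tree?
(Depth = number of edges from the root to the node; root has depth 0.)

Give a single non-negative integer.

Answer: 3

Derivation:
Newick: (Q,((C,V,(F,U,L)),B,W,(R,T)));
Naming internals by '(' encounter order: outermost '(' = _0, next = _1, ...
Query node: T
Path from root: _0 -> _1 -> _4 -> T
Depth of T: 3 (number of edges from root)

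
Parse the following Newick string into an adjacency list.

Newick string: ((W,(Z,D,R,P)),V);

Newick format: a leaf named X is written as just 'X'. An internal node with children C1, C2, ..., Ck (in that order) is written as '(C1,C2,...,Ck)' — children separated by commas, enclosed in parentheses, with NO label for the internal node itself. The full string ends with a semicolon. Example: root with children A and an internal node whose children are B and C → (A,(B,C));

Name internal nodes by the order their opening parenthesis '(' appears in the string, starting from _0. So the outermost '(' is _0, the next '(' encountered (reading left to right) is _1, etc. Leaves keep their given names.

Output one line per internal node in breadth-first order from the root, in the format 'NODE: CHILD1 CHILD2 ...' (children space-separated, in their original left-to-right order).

Input: ((W,(Z,D,R,P)),V);
Scanning left-to-right, naming '(' by encounter order:
  pos 0: '(' -> open internal node _0 (depth 1)
  pos 1: '(' -> open internal node _1 (depth 2)
  pos 4: '(' -> open internal node _2 (depth 3)
  pos 12: ')' -> close internal node _2 (now at depth 2)
  pos 13: ')' -> close internal node _1 (now at depth 1)
  pos 16: ')' -> close internal node _0 (now at depth 0)
Total internal nodes: 3
BFS adjacency from root:
  _0: _1 V
  _1: W _2
  _2: Z D R P

Answer: _0: _1 V
_1: W _2
_2: Z D R P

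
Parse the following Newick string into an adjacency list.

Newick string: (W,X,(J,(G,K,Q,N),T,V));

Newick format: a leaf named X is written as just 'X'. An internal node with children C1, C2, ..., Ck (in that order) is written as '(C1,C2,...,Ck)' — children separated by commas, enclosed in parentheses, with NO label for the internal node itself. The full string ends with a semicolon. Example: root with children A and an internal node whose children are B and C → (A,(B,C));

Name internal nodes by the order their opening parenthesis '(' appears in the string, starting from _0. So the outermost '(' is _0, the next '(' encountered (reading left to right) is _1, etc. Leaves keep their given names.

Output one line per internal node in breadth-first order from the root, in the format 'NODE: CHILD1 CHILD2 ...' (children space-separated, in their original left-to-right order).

Input: (W,X,(J,(G,K,Q,N),T,V));
Scanning left-to-right, naming '(' by encounter order:
  pos 0: '(' -> open internal node _0 (depth 1)
  pos 5: '(' -> open internal node _1 (depth 2)
  pos 8: '(' -> open internal node _2 (depth 3)
  pos 16: ')' -> close internal node _2 (now at depth 2)
  pos 21: ')' -> close internal node _1 (now at depth 1)
  pos 22: ')' -> close internal node _0 (now at depth 0)
Total internal nodes: 3
BFS adjacency from root:
  _0: W X _1
  _1: J _2 T V
  _2: G K Q N

Answer: _0: W X _1
_1: J _2 T V
_2: G K Q N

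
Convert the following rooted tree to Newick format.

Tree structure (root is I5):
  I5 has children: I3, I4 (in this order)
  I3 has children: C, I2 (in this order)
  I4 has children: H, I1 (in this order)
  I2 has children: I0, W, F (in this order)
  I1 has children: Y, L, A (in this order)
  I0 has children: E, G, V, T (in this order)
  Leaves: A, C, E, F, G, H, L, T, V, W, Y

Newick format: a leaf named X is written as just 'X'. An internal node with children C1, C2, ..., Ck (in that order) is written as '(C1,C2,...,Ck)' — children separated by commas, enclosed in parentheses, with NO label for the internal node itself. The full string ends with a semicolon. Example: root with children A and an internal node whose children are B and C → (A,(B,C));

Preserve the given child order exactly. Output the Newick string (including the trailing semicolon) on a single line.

internal I5 with children ['I3', 'I4']
  internal I3 with children ['C', 'I2']
    leaf 'C' → 'C'
    internal I2 with children ['I0', 'W', 'F']
      internal I0 with children ['E', 'G', 'V', 'T']
        leaf 'E' → 'E'
        leaf 'G' → 'G'
        leaf 'V' → 'V'
        leaf 'T' → 'T'
      → '(E,G,V,T)'
      leaf 'W' → 'W'
      leaf 'F' → 'F'
    → '((E,G,V,T),W,F)'
  → '(C,((E,G,V,T),W,F))'
  internal I4 with children ['H', 'I1']
    leaf 'H' → 'H'
    internal I1 with children ['Y', 'L', 'A']
      leaf 'Y' → 'Y'
      leaf 'L' → 'L'
      leaf 'A' → 'A'
    → '(Y,L,A)'
  → '(H,(Y,L,A))'
→ '((C,((E,G,V,T),W,F)),(H,(Y,L,A)))'
Final: ((C,((E,G,V,T),W,F)),(H,(Y,L,A)));

Answer: ((C,((E,G,V,T),W,F)),(H,(Y,L,A)));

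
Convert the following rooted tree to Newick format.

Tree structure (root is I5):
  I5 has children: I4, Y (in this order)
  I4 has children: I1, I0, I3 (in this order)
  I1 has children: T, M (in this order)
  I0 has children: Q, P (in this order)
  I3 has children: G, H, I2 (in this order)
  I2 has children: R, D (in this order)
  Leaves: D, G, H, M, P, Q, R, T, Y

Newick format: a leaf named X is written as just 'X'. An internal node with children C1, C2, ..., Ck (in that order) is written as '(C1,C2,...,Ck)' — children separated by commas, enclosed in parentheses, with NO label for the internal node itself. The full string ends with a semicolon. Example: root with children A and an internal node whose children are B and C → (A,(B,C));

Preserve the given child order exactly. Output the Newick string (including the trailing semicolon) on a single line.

Answer: (((T,M),(Q,P),(G,H,(R,D))),Y);

Derivation:
internal I5 with children ['I4', 'Y']
  internal I4 with children ['I1', 'I0', 'I3']
    internal I1 with children ['T', 'M']
      leaf 'T' → 'T'
      leaf 'M' → 'M'
    → '(T,M)'
    internal I0 with children ['Q', 'P']
      leaf 'Q' → 'Q'
      leaf 'P' → 'P'
    → '(Q,P)'
    internal I3 with children ['G', 'H', 'I2']
      leaf 'G' → 'G'
      leaf 'H' → 'H'
      internal I2 with children ['R', 'D']
        leaf 'R' → 'R'
        leaf 'D' → 'D'
      → '(R,D)'
    → '(G,H,(R,D))'
  → '((T,M),(Q,P),(G,H,(R,D)))'
  leaf 'Y' → 'Y'
→ '(((T,M),(Q,P),(G,H,(R,D))),Y)'
Final: (((T,M),(Q,P),(G,H,(R,D))),Y);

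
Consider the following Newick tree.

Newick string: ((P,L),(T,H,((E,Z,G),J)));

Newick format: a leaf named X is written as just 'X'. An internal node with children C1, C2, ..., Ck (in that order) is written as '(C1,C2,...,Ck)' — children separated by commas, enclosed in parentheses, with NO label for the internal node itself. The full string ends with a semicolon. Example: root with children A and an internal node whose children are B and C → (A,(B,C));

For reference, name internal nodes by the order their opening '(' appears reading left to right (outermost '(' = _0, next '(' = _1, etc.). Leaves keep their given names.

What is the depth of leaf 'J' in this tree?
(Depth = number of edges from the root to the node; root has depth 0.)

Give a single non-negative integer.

Newick: ((P,L),(T,H,((E,Z,G),J)));
Naming internals by '(' encounter order: outermost '(' = _0, next = _1, ...
Query node: J
Path from root: _0 -> _2 -> _3 -> J
Depth of J: 3 (number of edges from root)

Answer: 3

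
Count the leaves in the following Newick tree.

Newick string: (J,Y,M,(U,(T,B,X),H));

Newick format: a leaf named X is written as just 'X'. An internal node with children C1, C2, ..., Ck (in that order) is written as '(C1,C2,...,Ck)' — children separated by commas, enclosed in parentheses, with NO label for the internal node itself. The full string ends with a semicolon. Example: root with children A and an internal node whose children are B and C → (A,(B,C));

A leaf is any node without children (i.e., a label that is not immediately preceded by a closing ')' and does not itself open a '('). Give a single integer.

Newick: (J,Y,M,(U,(T,B,X),H));
Scan left-to-right; a leaf is any maximal label run not followed by '(':
  pos 1: leaf 'J' → count = 1
  pos 3: leaf 'Y' → count = 2
  pos 5: leaf 'M' → count = 3
  pos 8: leaf 'U' → count = 4
  pos 11: leaf 'T' → count = 5
  pos 13: leaf 'B' → count = 6
  pos 15: leaf 'X' → count = 7
  pos 18: leaf 'H' → count = 8
Total leaves: 8

Answer: 8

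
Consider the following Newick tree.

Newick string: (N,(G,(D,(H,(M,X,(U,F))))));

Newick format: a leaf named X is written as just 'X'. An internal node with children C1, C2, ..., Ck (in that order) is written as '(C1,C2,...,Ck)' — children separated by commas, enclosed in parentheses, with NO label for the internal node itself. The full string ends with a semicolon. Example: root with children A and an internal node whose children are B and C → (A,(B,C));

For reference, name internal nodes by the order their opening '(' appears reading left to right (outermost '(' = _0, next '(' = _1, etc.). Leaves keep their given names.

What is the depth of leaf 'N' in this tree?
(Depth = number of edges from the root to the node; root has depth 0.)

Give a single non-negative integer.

Answer: 1

Derivation:
Newick: (N,(G,(D,(H,(M,X,(U,F))))));
Naming internals by '(' encounter order: outermost '(' = _0, next = _1, ...
Query node: N
Path from root: _0 -> N
Depth of N: 1 (number of edges from root)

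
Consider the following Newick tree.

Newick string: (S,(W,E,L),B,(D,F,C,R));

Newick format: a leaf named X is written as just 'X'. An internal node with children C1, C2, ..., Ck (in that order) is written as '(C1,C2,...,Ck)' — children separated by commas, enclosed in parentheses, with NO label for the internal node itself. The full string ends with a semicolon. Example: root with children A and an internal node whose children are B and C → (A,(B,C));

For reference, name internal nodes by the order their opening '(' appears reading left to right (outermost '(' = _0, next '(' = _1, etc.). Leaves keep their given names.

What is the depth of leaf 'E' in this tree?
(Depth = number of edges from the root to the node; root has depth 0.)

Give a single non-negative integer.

Newick: (S,(W,E,L),B,(D,F,C,R));
Naming internals by '(' encounter order: outermost '(' = _0, next = _1, ...
Query node: E
Path from root: _0 -> _1 -> E
Depth of E: 2 (number of edges from root)

Answer: 2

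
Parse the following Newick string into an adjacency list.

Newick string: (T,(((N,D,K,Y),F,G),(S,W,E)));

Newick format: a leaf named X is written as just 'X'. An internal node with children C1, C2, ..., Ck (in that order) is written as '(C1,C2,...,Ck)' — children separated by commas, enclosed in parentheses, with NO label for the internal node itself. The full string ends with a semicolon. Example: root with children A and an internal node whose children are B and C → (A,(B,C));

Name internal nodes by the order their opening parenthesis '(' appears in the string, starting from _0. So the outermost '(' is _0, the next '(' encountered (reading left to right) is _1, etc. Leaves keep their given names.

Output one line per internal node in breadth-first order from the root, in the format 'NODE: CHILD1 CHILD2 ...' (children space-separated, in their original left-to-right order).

Input: (T,(((N,D,K,Y),F,G),(S,W,E)));
Scanning left-to-right, naming '(' by encounter order:
  pos 0: '(' -> open internal node _0 (depth 1)
  pos 3: '(' -> open internal node _1 (depth 2)
  pos 4: '(' -> open internal node _2 (depth 3)
  pos 5: '(' -> open internal node _3 (depth 4)
  pos 13: ')' -> close internal node _3 (now at depth 3)
  pos 18: ')' -> close internal node _2 (now at depth 2)
  pos 20: '(' -> open internal node _4 (depth 3)
  pos 26: ')' -> close internal node _4 (now at depth 2)
  pos 27: ')' -> close internal node _1 (now at depth 1)
  pos 28: ')' -> close internal node _0 (now at depth 0)
Total internal nodes: 5
BFS adjacency from root:
  _0: T _1
  _1: _2 _4
  _2: _3 F G
  _4: S W E
  _3: N D K Y

Answer: _0: T _1
_1: _2 _4
_2: _3 F G
_4: S W E
_3: N D K Y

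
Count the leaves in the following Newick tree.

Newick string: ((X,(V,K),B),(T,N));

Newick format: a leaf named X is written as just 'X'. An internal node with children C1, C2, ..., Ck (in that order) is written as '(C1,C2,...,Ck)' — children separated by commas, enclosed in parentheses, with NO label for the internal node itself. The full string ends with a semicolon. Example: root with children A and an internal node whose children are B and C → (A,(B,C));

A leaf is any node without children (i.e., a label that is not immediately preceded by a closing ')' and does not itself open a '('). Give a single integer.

Newick: ((X,(V,K),B),(T,N));
Scan left-to-right; a leaf is any maximal label run not followed by '(':
  pos 2: leaf 'X' → count = 1
  pos 5: leaf 'V' → count = 2
  pos 7: leaf 'K' → count = 3
  pos 10: leaf 'B' → count = 4
  pos 14: leaf 'T' → count = 5
  pos 16: leaf 'N' → count = 6
Total leaves: 6

Answer: 6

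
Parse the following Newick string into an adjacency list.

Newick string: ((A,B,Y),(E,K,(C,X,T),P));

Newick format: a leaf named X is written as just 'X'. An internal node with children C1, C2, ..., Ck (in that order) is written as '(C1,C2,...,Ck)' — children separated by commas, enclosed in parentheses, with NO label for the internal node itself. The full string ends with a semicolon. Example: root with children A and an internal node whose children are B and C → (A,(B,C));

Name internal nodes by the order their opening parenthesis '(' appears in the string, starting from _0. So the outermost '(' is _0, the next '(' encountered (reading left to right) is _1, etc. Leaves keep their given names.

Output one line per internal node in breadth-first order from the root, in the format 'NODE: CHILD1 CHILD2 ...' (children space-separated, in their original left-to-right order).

Answer: _0: _1 _2
_1: A B Y
_2: E K _3 P
_3: C X T

Derivation:
Input: ((A,B,Y),(E,K,(C,X,T),P));
Scanning left-to-right, naming '(' by encounter order:
  pos 0: '(' -> open internal node _0 (depth 1)
  pos 1: '(' -> open internal node _1 (depth 2)
  pos 7: ')' -> close internal node _1 (now at depth 1)
  pos 9: '(' -> open internal node _2 (depth 2)
  pos 14: '(' -> open internal node _3 (depth 3)
  pos 20: ')' -> close internal node _3 (now at depth 2)
  pos 23: ')' -> close internal node _2 (now at depth 1)
  pos 24: ')' -> close internal node _0 (now at depth 0)
Total internal nodes: 4
BFS adjacency from root:
  _0: _1 _2
  _1: A B Y
  _2: E K _3 P
  _3: C X T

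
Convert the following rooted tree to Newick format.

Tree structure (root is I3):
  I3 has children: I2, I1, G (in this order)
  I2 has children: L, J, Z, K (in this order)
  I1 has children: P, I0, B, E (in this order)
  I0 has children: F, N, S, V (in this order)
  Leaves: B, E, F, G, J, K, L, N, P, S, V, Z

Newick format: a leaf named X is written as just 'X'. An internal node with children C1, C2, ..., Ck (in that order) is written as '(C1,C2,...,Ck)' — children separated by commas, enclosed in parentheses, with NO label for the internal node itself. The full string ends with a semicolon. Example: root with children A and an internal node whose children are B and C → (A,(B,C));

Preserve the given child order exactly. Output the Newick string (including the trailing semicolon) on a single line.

internal I3 with children ['I2', 'I1', 'G']
  internal I2 with children ['L', 'J', 'Z', 'K']
    leaf 'L' → 'L'
    leaf 'J' → 'J'
    leaf 'Z' → 'Z'
    leaf 'K' → 'K'
  → '(L,J,Z,K)'
  internal I1 with children ['P', 'I0', 'B', 'E']
    leaf 'P' → 'P'
    internal I0 with children ['F', 'N', 'S', 'V']
      leaf 'F' → 'F'
      leaf 'N' → 'N'
      leaf 'S' → 'S'
      leaf 'V' → 'V'
    → '(F,N,S,V)'
    leaf 'B' → 'B'
    leaf 'E' → 'E'
  → '(P,(F,N,S,V),B,E)'
  leaf 'G' → 'G'
→ '((L,J,Z,K),(P,(F,N,S,V),B,E),G)'
Final: ((L,J,Z,K),(P,(F,N,S,V),B,E),G);

Answer: ((L,J,Z,K),(P,(F,N,S,V),B,E),G);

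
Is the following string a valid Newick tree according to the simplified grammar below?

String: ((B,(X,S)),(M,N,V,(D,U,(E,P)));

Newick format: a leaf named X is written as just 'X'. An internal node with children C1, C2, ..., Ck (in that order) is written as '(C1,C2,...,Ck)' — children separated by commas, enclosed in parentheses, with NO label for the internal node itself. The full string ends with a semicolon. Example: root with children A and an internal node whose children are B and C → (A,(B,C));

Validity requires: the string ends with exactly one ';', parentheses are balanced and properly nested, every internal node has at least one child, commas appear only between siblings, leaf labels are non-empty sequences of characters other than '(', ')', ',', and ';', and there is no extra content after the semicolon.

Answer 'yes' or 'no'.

Input: ((B,(X,S)),(M,N,V,(D,U,(E,P)));
Paren balance: 6 '(' vs 5 ')' MISMATCH
Ends with single ';': True
Full parse: FAILS (expected , or ) at pos 30)
Valid: False

Answer: no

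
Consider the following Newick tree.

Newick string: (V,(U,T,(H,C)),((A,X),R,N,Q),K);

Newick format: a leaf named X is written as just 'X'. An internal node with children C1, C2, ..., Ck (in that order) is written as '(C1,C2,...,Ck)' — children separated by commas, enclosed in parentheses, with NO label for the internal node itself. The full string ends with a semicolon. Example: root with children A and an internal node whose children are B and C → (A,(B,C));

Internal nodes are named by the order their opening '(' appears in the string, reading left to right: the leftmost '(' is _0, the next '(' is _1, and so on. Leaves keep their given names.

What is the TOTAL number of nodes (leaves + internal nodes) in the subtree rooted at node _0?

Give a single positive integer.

Newick: (V,(U,T,(H,C)),((A,X),R,N,Q),K);
Locate _0: it is the '(' at position 0 (the 1st '(' reading left to right).
Query: subtree rooted at _0
_0: subtree_size = 1 + 15
  V: subtree_size = 1 + 0
  _1: subtree_size = 1 + 5
    U: subtree_size = 1 + 0
    T: subtree_size = 1 + 0
    _2: subtree_size = 1 + 2
      H: subtree_size = 1 + 0
      C: subtree_size = 1 + 0
  _3: subtree_size = 1 + 6
    _4: subtree_size = 1 + 2
      A: subtree_size = 1 + 0
      X: subtree_size = 1 + 0
    R: subtree_size = 1 + 0
    N: subtree_size = 1 + 0
    Q: subtree_size = 1 + 0
  K: subtree_size = 1 + 0
Total subtree size of _0: 16

Answer: 16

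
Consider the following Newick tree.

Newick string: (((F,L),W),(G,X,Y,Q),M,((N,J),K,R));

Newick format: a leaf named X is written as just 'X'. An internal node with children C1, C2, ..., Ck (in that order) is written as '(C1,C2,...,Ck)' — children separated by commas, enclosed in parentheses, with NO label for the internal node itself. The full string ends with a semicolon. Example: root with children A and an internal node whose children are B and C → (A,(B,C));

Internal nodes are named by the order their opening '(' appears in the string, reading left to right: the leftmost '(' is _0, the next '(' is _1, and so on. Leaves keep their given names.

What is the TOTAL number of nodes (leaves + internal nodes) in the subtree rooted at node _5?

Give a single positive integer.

Newick: (((F,L),W),(G,X,Y,Q),M,((N,J),K,R));
Locate _5: it is the '(' at position 24 (the 6th '(' reading left to right).
Query: subtree rooted at _5
_5: subtree_size = 1 + 2
  N: subtree_size = 1 + 0
  J: subtree_size = 1 + 0
Total subtree size of _5: 3

Answer: 3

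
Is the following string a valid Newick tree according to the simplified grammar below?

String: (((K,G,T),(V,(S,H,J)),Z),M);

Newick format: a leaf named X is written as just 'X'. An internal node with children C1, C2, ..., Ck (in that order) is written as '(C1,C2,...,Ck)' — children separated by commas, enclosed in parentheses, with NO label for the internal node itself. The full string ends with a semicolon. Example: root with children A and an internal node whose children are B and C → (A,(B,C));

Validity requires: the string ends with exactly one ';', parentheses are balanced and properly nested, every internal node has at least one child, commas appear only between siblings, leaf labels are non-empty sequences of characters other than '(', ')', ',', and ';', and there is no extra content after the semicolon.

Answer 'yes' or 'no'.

Input: (((K,G,T),(V,(S,H,J)),Z),M);
Paren balance: 5 '(' vs 5 ')' OK
Ends with single ';': True
Full parse: OK
Valid: True

Answer: yes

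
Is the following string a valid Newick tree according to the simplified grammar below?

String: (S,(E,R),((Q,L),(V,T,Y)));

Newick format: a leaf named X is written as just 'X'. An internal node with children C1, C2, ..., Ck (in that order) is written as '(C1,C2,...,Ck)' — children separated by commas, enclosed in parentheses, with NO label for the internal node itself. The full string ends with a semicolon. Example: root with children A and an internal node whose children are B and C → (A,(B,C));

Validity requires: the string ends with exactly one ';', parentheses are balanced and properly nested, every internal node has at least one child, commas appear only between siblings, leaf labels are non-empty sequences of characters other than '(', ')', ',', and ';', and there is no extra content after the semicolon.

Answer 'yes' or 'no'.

Answer: yes

Derivation:
Input: (S,(E,R),((Q,L),(V,T,Y)));
Paren balance: 5 '(' vs 5 ')' OK
Ends with single ';': True
Full parse: OK
Valid: True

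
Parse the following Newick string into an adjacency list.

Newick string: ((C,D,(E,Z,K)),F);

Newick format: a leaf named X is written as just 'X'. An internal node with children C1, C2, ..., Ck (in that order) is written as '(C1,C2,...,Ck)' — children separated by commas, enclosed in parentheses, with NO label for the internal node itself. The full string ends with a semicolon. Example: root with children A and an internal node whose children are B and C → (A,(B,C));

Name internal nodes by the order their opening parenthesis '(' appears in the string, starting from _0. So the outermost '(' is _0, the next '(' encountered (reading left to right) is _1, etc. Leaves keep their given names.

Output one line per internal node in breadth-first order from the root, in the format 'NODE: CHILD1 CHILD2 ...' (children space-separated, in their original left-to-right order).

Answer: _0: _1 F
_1: C D _2
_2: E Z K

Derivation:
Input: ((C,D,(E,Z,K)),F);
Scanning left-to-right, naming '(' by encounter order:
  pos 0: '(' -> open internal node _0 (depth 1)
  pos 1: '(' -> open internal node _1 (depth 2)
  pos 6: '(' -> open internal node _2 (depth 3)
  pos 12: ')' -> close internal node _2 (now at depth 2)
  pos 13: ')' -> close internal node _1 (now at depth 1)
  pos 16: ')' -> close internal node _0 (now at depth 0)
Total internal nodes: 3
BFS adjacency from root:
  _0: _1 F
  _1: C D _2
  _2: E Z K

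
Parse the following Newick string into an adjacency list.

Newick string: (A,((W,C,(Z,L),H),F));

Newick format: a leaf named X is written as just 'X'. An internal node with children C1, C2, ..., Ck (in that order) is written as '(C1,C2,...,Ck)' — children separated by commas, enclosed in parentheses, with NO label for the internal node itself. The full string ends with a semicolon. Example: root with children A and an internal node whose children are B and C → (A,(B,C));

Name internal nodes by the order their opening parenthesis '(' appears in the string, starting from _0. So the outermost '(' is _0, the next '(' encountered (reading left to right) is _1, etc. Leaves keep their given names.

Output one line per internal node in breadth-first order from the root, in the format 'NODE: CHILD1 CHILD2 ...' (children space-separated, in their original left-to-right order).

Answer: _0: A _1
_1: _2 F
_2: W C _3 H
_3: Z L

Derivation:
Input: (A,((W,C,(Z,L),H),F));
Scanning left-to-right, naming '(' by encounter order:
  pos 0: '(' -> open internal node _0 (depth 1)
  pos 3: '(' -> open internal node _1 (depth 2)
  pos 4: '(' -> open internal node _2 (depth 3)
  pos 9: '(' -> open internal node _3 (depth 4)
  pos 13: ')' -> close internal node _3 (now at depth 3)
  pos 16: ')' -> close internal node _2 (now at depth 2)
  pos 19: ')' -> close internal node _1 (now at depth 1)
  pos 20: ')' -> close internal node _0 (now at depth 0)
Total internal nodes: 4
BFS adjacency from root:
  _0: A _1
  _1: _2 F
  _2: W C _3 H
  _3: Z L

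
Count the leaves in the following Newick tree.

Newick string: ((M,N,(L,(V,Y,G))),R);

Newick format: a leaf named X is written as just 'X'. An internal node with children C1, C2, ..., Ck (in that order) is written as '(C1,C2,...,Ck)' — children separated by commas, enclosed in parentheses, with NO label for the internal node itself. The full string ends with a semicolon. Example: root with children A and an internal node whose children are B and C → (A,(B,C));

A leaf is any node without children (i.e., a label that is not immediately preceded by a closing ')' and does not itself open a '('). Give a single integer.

Newick: ((M,N,(L,(V,Y,G))),R);
Scan left-to-right; a leaf is any maximal label run not followed by '(':
  pos 2: leaf 'M' → count = 1
  pos 4: leaf 'N' → count = 2
  pos 7: leaf 'L' → count = 3
  pos 10: leaf 'V' → count = 4
  pos 12: leaf 'Y' → count = 5
  pos 14: leaf 'G' → count = 6
  pos 19: leaf 'R' → count = 7
Total leaves: 7

Answer: 7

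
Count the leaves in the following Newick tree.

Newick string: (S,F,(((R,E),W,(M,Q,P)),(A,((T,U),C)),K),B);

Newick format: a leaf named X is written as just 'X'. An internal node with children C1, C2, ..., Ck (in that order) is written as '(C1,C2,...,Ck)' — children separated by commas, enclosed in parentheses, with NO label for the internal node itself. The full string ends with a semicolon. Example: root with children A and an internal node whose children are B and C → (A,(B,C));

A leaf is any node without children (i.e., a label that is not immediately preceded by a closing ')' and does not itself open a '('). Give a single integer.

Answer: 14

Derivation:
Newick: (S,F,(((R,E),W,(M,Q,P)),(A,((T,U),C)),K),B);
Scan left-to-right; a leaf is any maximal label run not followed by '(':
  pos 1: leaf 'S' → count = 1
  pos 3: leaf 'F' → count = 2
  pos 8: leaf 'R' → count = 3
  pos 10: leaf 'E' → count = 4
  pos 13: leaf 'W' → count = 5
  pos 16: leaf 'M' → count = 6
  pos 18: leaf 'Q' → count = 7
  pos 20: leaf 'P' → count = 8
  pos 25: leaf 'A' → count = 9
  pos 29: leaf 'T' → count = 10
  pos 31: leaf 'U' → count = 11
  pos 34: leaf 'C' → count = 12
  pos 38: leaf 'K' → count = 13
  pos 41: leaf 'B' → count = 14
Total leaves: 14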